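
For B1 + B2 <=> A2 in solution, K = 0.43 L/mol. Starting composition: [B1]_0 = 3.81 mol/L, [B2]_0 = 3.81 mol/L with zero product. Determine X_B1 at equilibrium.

X = 0.466

Let X = conversion of B1; extent ξ = 3.81·X mol/L.
Concentrations: [B1] = 3.81 − 3.81X; [B2] = 3.81 − 3.81X; [A2] = 3.81X.
K = [A2] / ([B1] [B2]).
Equating to 0.43 L/mol: the physical root is X = 0.466.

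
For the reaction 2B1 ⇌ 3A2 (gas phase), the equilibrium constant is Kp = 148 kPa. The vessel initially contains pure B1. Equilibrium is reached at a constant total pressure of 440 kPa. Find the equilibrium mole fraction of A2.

y_A2 = 0.461

Take 1 mol B1 as basis and let X be its fractional conversion, so ξ = 0.5X.
Mole table: n_B1 = 1 − X; n_A2 = 1.5X.
n_T = Σnᵢ = 1 + 0.5X.
y_i = n_i/n_T, p_i = y_i·P. Kp = p_A2^3 / (p_B1^2).
Substituting and setting equal to 148 kPa gives a polynomial in X; the root in (0,1) is X = 0.363.
Then n_A2 = 0.544, n_T = 1.18, so y_A2 = 0.461.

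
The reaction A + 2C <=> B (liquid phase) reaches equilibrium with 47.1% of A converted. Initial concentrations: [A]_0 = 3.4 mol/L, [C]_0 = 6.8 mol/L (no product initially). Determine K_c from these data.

Let X = conversion of A.
Concentrations: [A] = 3.4 − 3.4X; [C] = 6.8 − 6.8X; [B] = 3.4X.
At X = 0.471: [A] = 1.8, [C] = 3.6, [B] = 1.6.
K_c = [B] / ([A] [C]^2) = 0.0688 (mol/L)^-2.

K_c = 0.0688 (mol/L)^-2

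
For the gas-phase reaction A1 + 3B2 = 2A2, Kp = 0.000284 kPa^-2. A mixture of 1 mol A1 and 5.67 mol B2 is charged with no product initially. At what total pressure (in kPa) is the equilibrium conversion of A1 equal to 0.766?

Basis: 1 mol A1 initially; let X = conversion of A1. Extent ξ = X.
Mole table: n_A1 = 1 − X; n_B2 = 5.67 − 3X; n_A2 = 2X.
Summing: n_T = 6.67 − 2X.
Kp = p_A2^2 / (p_A1 p_B2^3) with p_i = (n_i/n_T)·P.
At X = 0.766: the mole-fraction product g(X) = Π y_i^ν_i = 6.906. Since Kp = g(X)·P^{-2}, P = (g/Kp)^(1/2) = (6.906/0.000284)^(1/2) = 156 kPa.

P = 156 kPa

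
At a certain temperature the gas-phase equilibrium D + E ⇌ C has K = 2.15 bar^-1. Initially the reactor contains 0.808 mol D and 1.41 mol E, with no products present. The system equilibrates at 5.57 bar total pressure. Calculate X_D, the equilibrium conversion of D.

X = 0.850

Basis: 0.808 mol D initially; let X = conversion of D. Extent ξ = 0.808X.
At extent ξ: n_D = 0.808 − 0.808X; n_E = 1.41 − 0.808X; n_C = 0.808X.
Total moles n_T = 2.22 − 0.808X.
Mole fractions y_i = n_i/n_T; K = p_C / (p_D p_E) with p_i = y_i·P.
This yields a degree-2 equation in X; solving on (0,1), X = 0.850.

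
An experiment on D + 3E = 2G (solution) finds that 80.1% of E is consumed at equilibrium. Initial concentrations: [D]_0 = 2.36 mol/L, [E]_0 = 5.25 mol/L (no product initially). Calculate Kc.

Kc = 7.19 (mol/L)^-2

Let X = conversion of E.
Concentrations: [D] = 2.36 − 1.75X; [E] = 5.25 − 5.25X; [G] = 3.5X.
At X = 0.801: [D] = 0.958, [E] = 1.04, [G] = 2.8.
Kc = [G]^2 / ([D] [E]^3) = 7.19 (mol/L)^-2.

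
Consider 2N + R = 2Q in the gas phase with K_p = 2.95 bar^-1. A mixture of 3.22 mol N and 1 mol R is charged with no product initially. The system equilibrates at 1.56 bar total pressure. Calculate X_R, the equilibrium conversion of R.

X = 0.648

Take 1 mol R as basis and let X be its fractional conversion, so ξ = X.
Mole table: n_N = 3.22 − 2X; n_R = 1 − X; n_Q = 2X.
n_T = Σnᵢ = 4.22 − X.
Mole fractions y_i = n_i/n_T; K_p = p_Q^2 / (p_N^2 p_R) with p_i = y_i·P.
This yields a degree-3 equation in X; solving on (0,1), X = 0.648.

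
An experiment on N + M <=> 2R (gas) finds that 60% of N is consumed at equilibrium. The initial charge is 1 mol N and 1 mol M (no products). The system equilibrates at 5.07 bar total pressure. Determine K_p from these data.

Take 1 mol N as basis and let X be its fractional conversion, so ξ = X.
Moles: n_N = 1 − X; n_M = 1 − X; n_R = 2X.
Since Δν = 0, n_T = 2 throughout.
At X = 0.6: n_N = 0.4, n_M = 0.4, n_R = 1.2, n_T = 2.
p_i = (n_i/n_T)·P. K_p = p_R^2 / (p_N p_M) = 9.

K_p = 9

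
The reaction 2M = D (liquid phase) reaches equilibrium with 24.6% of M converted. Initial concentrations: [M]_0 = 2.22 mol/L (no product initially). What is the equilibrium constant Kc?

Kc = 0.0975 L/mol

Let X = conversion of M.
Concentrations: [M] = 2.22 − 2.22X; [D] = 1.11X.
At X = 0.246: [M] = 1.67, [D] = 0.273.
Kc = [D] / ([M]^2) = 0.0975 L/mol.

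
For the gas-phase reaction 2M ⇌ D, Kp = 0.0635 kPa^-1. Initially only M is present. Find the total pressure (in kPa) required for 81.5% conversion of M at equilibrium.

Basis: 1 mol M initially; let X = conversion of M. Extent ξ = 0.5X.
Mole table: n_M = 1 − X; n_D = 0.5X.
n_T = Σnᵢ = 1 − 0.5X.
Kp = p_D / (p_M^2) with p_i = (n_i/n_T)·P.
At X = 0.815: the mole-fraction product g(X) = Π y_i^ν_i = 7.055. Since Kp = g(X)·P^{-1}, P = (g/Kp)^(1/1) = (7.055/0.0635)^(1/1) = 111 kPa.

P = 111 kPa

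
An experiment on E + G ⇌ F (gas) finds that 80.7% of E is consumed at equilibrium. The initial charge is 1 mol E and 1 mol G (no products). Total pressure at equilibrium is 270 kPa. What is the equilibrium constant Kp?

Basis: 1 mol E initially; let X = conversion of E. Extent ξ = X.
Mole table: n_E = 1 − X; n_G = 1 − X; n_F = X.
n_T = Σnᵢ = 2 − X.
At X = 0.807: n_E = 0.193, n_G = 0.193, n_F = 0.807, n_T = 1.19.
p_i = (n_i/n_T)·P. Kp = p_F / (p_E p_G) = 0.0957 kPa^-1.

Kp = 0.0957 kPa^-1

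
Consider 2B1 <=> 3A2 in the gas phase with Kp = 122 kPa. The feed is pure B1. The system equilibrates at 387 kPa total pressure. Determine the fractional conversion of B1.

X = 0.357

Take 1 mol B1 as basis and let X be its fractional conversion, so ξ = 0.5X.
Species balance: n_B1 = 1 − X; n_A2 = 1.5X.
n_T = Σnᵢ = 1 + 0.5X.
y_i = n_i/n_T, p_i = y_i·P. Kp = p_A2^3 / (p_B1^2).
Equating to 122 kPa and solving on 0 < X < 1: X = 0.357.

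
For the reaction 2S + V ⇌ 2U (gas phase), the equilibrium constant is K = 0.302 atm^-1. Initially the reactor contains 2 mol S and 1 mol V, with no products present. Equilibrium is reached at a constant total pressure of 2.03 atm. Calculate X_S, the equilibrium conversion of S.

X = 0.286

Take 2 mol S as basis and let X be its fractional conversion, so ξ = X.
At extent ξ: n_S = 2 − 2X; n_V = 1 − X; n_U = 2X.
n_T = Σnᵢ = 3 − X.
With p_i = (n_i/n_T)P, K = p_U^2 / (p_S^2 p_V).
Equating to 0.302 atm^-1 and solving on 0 < X < 1: X = 0.286.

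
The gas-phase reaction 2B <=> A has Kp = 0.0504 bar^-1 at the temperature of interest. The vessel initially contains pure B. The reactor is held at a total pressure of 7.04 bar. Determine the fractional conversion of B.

X = 0.357

Take 1 mol B as basis and let X be its fractional conversion, so ξ = 0.5X.
Mole table: n_B = 1 − X; n_A = 0.5X.
Summing: n_T = 1 − 0.5X.
y_i = n_i/n_T, p_i = y_i·P. Kp = p_A / (p_B^2).
Substituting and setting equal to 0.0504 bar^-1 gives a polynomial in X; the root in (0,1) is X = 0.357.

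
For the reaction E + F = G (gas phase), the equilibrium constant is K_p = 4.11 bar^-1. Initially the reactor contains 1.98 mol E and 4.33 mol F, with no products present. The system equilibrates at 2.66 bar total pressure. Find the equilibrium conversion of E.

X = 0.862

Take 1.98 mol E as basis and let X be its fractional conversion, so ξ = 1.98X.
Moles: n_E = 1.98 − 1.98X; n_F = 4.33 − 1.98X; n_G = 1.98X.
Total moles n_T = 6.31 − 1.98X.
y_i = n_i/n_T, p_i = y_i·P. K_p = p_G / (p_E p_F).
Equating to 4.11 bar^-1 and solving on 0 < X < 1: X = 0.862.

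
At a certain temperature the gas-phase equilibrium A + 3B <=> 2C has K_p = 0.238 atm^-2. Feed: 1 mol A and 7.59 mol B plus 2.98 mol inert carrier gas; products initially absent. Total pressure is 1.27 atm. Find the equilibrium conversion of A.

X = 0.373

Basis: 1 mol A initially; let X = conversion of A. Extent ξ = X.
Species balance: n_A = 1 − X; n_B = 7.59 − 3X; n_C = 2X; n_I = 2.98 (inert).
Total moles n_T = 11.6 − 2X.
Mole fractions y_i = n_i/n_T; K_p = p_C^2 / (p_A p_B^3) with p_i = y_i·P.
Equating to 0.238 atm^-2 and solving on 0 < X < 1: X = 0.373.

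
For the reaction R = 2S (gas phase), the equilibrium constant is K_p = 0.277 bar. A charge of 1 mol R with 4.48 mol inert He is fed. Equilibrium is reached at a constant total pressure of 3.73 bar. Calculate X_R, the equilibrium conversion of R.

Take 1 mol R as basis and let X be its fractional conversion, so ξ = X.
At extent ξ: n_R = 1 − X; n_S = 2X; n_I = 4.48 (inert).
Summing: n_T = 5.48 + X.
Mole fractions y_i = n_i/n_T; K_p = p_S^2 / (p_R) with p_i = y_i·P.
Equating to 0.277 bar and solving on 0 < X < 1: X = 0.278.

X = 0.278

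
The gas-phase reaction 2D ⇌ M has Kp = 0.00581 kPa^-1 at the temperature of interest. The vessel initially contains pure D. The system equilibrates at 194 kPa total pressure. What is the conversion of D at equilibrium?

Basis: 1 mol D initially; let X = conversion of D. Extent ξ = 0.5X.
Mole table: n_D = 1 − X; n_M = 0.5X.
Total moles n_T = 1 − 0.5X.
Mole fractions y_i = n_i/n_T; Kp = p_M / (p_D^2) with p_i = y_i·P.
Substituting and setting equal to 0.00581 kPa^-1 gives a polynomial in X; the root in (0,1) is X = 0.574.

X = 0.574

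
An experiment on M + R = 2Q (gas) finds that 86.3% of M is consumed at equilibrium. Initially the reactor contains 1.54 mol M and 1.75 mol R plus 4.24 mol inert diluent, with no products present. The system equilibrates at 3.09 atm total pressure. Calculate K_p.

Let X = conversion of M (basis 1.54 mol M); extent of reaction ξ = 1.54X.
Moles: n_M = 1.54 − 1.54X; n_R = 1.75 − 1.54X; n_Q = 3.08X; n_I = 4.24 (inert).
Since Δν = 0, n_T = 7.53 throughout.
At X = 0.863: n_M = 0.211, n_R = 0.421, n_Q = 2.66, n_T = 7.53.
p_i = (n_i/n_T)·P. K_p = p_Q^2 / (p_M p_R) = 79.5.

K_p = 79.5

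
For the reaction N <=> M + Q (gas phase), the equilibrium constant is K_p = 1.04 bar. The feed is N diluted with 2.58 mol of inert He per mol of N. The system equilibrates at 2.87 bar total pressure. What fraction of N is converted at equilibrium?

Basis: 1 mol N initially; let X = conversion of N. Extent ξ = X.
Moles: n_N = 1 − X; n_M = X; n_Q = X; n_I = 2.58 (inert).
n_T = Σnᵢ = 3.58 + X.
y_i = n_i/n_T, p_i = y_i·P. K_p = p_M p_Q / (p_N).
Equating to 1.04 bar and solving on 0 < X < 1: X = 0.691.

X = 0.691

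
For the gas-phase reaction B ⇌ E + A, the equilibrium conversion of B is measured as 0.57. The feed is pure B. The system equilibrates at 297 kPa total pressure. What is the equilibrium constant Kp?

Kp = 143 kPa

Basis: 1 mol B initially; let X = conversion of B. Extent ξ = X.
Mole table: n_B = 1 − X; n_E = X; n_A = X.
Total moles n_T = 1 + X.
At X = 0.57: n_B = 0.43, n_E = 0.57, n_A = 0.57, n_T = 1.57.
p_i = (n_i/n_T)·P. Kp = p_E p_A / (p_B) = 143 kPa.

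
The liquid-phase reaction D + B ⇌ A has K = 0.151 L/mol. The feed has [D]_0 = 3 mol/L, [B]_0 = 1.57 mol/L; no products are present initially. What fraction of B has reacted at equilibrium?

X = 0.279

Let X = conversion of B; extent ξ = 1.57·X mol/L.
Concentrations: [D] = 3 − 1.57X; [B] = 1.57 − 1.57X; [A] = 1.57X.
K = [A] / ([D] [B]).
Solving K = 0.151 for X ∈ (0,1): X = 0.279.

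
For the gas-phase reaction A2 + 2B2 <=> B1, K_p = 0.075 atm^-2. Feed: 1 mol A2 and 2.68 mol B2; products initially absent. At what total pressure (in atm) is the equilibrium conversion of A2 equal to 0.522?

P = 6.15 atm

Let X = conversion of A2 (basis 1 mol A2); extent of reaction ξ = X.
Moles: n_A2 = 1 − X; n_B2 = 2.68 − 2X; n_B1 = X.
Summing: n_T = 3.68 − 2X.
K_p = p_B1 / (p_A2 p_B2^2) with p_i = (n_i/n_T)·P.
At X = 0.522: the mole-fraction product g(X) = Π y_i^ν_i = 2.835. Since K_p = g(X)·P^{-2}, P = (g/K_p)^(1/2) = (2.835/0.075)^(1/2) = 6.15 atm.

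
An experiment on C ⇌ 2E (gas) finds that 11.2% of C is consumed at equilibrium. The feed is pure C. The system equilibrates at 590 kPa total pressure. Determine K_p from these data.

Take 1 mol C as basis and let X be its fractional conversion, so ξ = X.
Moles: n_C = 1 − X; n_E = 2X.
Summing: n_T = 1 + X.
At X = 0.112: n_C = 0.888, n_E = 0.224, n_T = 1.11.
p_i = (n_i/n_T)·P. K_p = p_E^2 / (p_C) = 30 kPa.

K_p = 30 kPa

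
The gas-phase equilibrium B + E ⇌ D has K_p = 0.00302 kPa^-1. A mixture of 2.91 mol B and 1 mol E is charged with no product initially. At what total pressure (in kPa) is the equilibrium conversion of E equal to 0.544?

Take 1 mol E as basis and let X be its fractional conversion, so ξ = X.
At extent ξ: n_B = 2.91 − X; n_E = 1 − X; n_D = X.
Summing: n_T = 3.91 − X.
K_p = p_D / (p_B p_E) with p_i = (n_i/n_T)·P.
At X = 0.544: the mole-fraction product g(X) = Π y_i^ν_i = 1.697. Since K_p = g(X)·P^{-1}, P = (g/K_p)^(1/1) = (1.697/0.00302)^(1/1) = 562 kPa.

P = 562 kPa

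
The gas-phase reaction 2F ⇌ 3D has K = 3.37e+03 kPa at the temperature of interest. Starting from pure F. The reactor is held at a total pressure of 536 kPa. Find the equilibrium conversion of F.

Take 1 mol F as basis and let X be its fractional conversion, so ξ = 0.5X.
At extent ξ: n_F = 1 − X; n_D = 1.5X.
n_T = Σnᵢ = 1 + 0.5X.
Mole fractions y_i = n_i/n_T; K = p_D^3 / (p_F^2) with p_i = y_i·P.
Equating to 3.37e+03 kPa and solving on 0 < X < 1: X = 0.660.

X = 0.660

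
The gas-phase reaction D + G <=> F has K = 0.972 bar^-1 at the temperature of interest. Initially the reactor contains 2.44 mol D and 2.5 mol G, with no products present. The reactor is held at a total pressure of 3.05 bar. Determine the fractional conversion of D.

X = 0.504

Let X = conversion of D (basis 2.44 mol D); extent of reaction ξ = 2.44X.
Moles: n_D = 2.44 − 2.44X; n_G = 2.5 − 2.44X; n_F = 2.44X.
n_T = Σnᵢ = 4.94 − 2.44X.
With p_i = (n_i/n_T)P, K = p_F / (p_D p_G).
This yields a degree-2 equation in X; solving on (0,1), X = 0.504.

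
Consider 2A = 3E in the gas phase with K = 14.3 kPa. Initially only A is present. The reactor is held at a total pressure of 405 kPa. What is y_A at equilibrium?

y_A = 0.733

Basis: 1 mol A initially; let X = conversion of A. Extent ξ = 0.5X.
At extent ξ: n_A = 1 − X; n_E = 1.5X.
Summing: n_T = 1 + 0.5X.
Mole fractions y_i = n_i/n_T; K = p_E^3 / (p_A^2) with p_i = y_i·P.
Substituting and setting equal to 14.3 kPa gives a polynomial in X; the root in (0,1) is X = 0.195.
Then n_A = 0.805, n_T = 1.1, so y_A = 0.733.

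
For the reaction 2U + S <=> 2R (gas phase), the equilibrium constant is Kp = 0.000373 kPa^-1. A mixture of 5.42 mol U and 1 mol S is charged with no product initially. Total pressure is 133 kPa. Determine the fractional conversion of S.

X = 0.200

Let X = conversion of S (basis 1 mol S); extent of reaction ξ = X.
At extent ξ: n_U = 5.42 − 2X; n_S = 1 − X; n_R = 2X.
Summing: n_T = 6.42 − X.
With p_i = (n_i/n_T)P, Kp = p_R^2 / (p_U^2 p_S).
Equating to 0.000373 kPa^-1 and solving on 0 < X < 1: X = 0.200.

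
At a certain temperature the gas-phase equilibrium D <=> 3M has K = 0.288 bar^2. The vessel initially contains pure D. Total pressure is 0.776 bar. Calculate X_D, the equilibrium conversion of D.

Basis: 1 mol D initially; let X = conversion of D. Extent ξ = X.
Mole table: n_D = 1 − X; n_M = 3X.
n_T = Σnᵢ = 1 + 2X.
y_i = n_i/n_T, p_i = y_i·P. K = p_M^3 / (p_D).
Equating to 0.288 bar^2 and solving on 0 < X < 1: X = 0.319.

X = 0.319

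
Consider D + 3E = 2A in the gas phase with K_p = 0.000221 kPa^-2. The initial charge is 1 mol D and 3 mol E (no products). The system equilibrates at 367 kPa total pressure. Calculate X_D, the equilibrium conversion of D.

X = 0.648

Let X = conversion of D (basis 1 mol D); extent of reaction ξ = X.
Species balance: n_D = 1 − X; n_E = 3 − 3X; n_A = 2X.
Summing: n_T = 4 − 2X.
Mole fractions y_i = n_i/n_T; K_p = p_A^2 / (p_D p_E^3) with p_i = y_i·P.
Setting this equal to 0.000221 kPa^-2 and taking the physical root (0 < X < 1) gives X = 0.648.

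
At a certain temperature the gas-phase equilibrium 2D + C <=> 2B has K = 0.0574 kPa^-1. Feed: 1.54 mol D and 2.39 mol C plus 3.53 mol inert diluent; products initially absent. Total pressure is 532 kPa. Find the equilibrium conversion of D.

Let X = conversion of D (basis 1.54 mol D); extent of reaction ξ = 0.77X.
Species balance: n_D = 1.54 − 1.54X; n_C = 2.39 − 0.77X; n_B = 1.54X; n_I = 3.53 (inert).
n_T = Σnᵢ = 7.46 − 0.77X.
Mole fractions y_i = n_i/n_T; K = p_B^2 / (p_D^2 p_C) with p_i = y_i·P.
Equating to 0.0574 kPa^-1 and solving on 0 < X < 1: X = 0.740.

X = 0.740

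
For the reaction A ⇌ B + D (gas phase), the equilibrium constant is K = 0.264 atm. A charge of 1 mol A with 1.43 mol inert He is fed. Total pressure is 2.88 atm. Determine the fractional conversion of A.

Let X = conversion of A (basis 1 mol A); extent of reaction ξ = X.
At extent ξ: n_A = 1 − X; n_B = X; n_D = X; n_I = 1.43 (inert).
n_T = Σnᵢ = 2.43 + X.
y_i = n_i/n_T, p_i = y_i·P. K = p_B p_D / (p_A).
Equating to 0.264 atm and solving on 0 < X < 1: X = 0.396.

X = 0.396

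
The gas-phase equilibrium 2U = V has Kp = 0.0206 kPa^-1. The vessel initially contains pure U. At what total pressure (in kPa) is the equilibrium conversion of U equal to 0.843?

P = 480 kPa

Basis: 1 mol U initially; let X = conversion of U. Extent ξ = 0.5X.
Moles: n_U = 1 − X; n_V = 0.5X.
Total moles n_T = 1 − 0.5X.
Kp = p_V / (p_U^2) with p_i = (n_i/n_T)·P.
At X = 0.843: the mole-fraction product g(X) = Π y_i^ν_i = 9.892. Since Kp = g(X)·P^{-1}, P = (g/Kp)^(1/1) = (9.892/0.0206)^(1/1) = 480 kPa.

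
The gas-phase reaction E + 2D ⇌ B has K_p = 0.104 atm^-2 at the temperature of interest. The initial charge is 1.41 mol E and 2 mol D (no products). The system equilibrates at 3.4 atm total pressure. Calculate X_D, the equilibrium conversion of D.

X = 0.318

Take 2 mol D as basis and let X be its fractional conversion, so ξ = X.
Mole table: n_E = 1.41 − X; n_D = 2 − 2X; n_B = X.
n_T = Σnᵢ = 3.41 − 2X.
y_i = n_i/n_T, p_i = y_i·P. K_p = p_B / (p_E p_D^2).
This yields a degree-3 equation in X; solving on (0,1), X = 0.318.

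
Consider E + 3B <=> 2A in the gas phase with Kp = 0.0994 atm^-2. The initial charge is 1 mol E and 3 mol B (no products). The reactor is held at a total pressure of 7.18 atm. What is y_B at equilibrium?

y_B = 0.502

Let X = conversion of E (basis 1 mol E); extent of reaction ξ = X.
At extent ξ: n_E = 1 − X; n_B = 3 − 3X; n_A = 2X.
Summing: n_T = 4 − 2X.
y_i = n_i/n_T, p_i = y_i·P. Kp = p_A^2 / (p_E p_B^3).
This yields a degree-4 equation in X; solving on (0,1), X = 0.496.
Then n_B = 1.51, n_T = 3.01, so y_B = 0.502.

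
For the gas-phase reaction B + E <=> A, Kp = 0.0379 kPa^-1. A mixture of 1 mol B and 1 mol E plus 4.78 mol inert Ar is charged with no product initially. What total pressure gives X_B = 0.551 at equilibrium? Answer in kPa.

P = 449 kPa

Basis: 1 mol B initially; let X = conversion of B. Extent ξ = X.
Moles: n_B = 1 − X; n_E = 1 − X; n_A = X; n_I = 4.78 (inert).
n_T = Σnᵢ = 6.78 − X.
Kp = p_A / (p_B p_E) with p_i = (n_i/n_T)·P.
At X = 0.551: the mole-fraction product g(X) = Π y_i^ν_i = 17.02. Since Kp = g(X)·P^{-1}, P = (g/Kp)^(1/1) = (17.02/0.0379)^(1/1) = 449 kPa.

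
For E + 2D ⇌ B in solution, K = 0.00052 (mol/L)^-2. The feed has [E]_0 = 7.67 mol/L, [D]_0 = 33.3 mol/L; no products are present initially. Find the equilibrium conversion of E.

Let X = conversion of E; extent ξ = 7.67·X mol/L.
Concentrations: [E] = 7.67 − 7.67X; [D] = 33.3 − 15.3X; [B] = 7.67X.
K = [B] / ([E] [D]^2).
Equating to 0.00052 (mol/L)^-2: the physical root is X = 0.300.

X = 0.300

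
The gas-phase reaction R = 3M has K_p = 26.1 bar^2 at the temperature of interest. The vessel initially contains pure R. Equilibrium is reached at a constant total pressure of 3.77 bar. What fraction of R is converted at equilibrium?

X = 0.514

Take 1 mol R as basis and let X be its fractional conversion, so ξ = X.
Species balance: n_R = 1 − X; n_M = 3X.
n_T = Σnᵢ = 1 + 2X.
Mole fractions y_i = n_i/n_T; K_p = p_M^3 / (p_R) with p_i = y_i·P.
Setting this equal to 26.1 bar^2 and taking the physical root (0 < X < 1) gives X = 0.514.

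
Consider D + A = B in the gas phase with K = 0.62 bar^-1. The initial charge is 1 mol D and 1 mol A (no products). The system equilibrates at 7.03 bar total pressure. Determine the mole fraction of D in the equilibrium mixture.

y_D = 0.302

Basis: 1 mol D initially; let X = conversion of D. Extent ξ = X.
Moles: n_D = 1 − X; n_A = 1 − X; n_B = X.
Summing: n_T = 2 − X.
With p_i = (n_i/n_T)P, K = p_B / (p_D p_A).
Setting this equal to 0.62 bar^-1 and taking the physical root (0 < X < 1) gives X = 0.568.
Then n_D = 0.432, n_T = 1.43, so y_D = 0.302.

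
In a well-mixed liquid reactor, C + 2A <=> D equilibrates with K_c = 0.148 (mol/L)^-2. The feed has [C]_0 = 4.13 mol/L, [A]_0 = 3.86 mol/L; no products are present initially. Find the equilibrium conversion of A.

X = 0.586

Let X = conversion of A; extent ξ = 3.86X/2 mol/L.
Concentrations: [C] = 4.13 − 1.93X; [A] = 3.86 − 3.86X; [D] = 1.93X.
K_c = [D] / ([C] [A]^2).
This equals 0.148 at X = 0.586 (the root in 0 < X < 1).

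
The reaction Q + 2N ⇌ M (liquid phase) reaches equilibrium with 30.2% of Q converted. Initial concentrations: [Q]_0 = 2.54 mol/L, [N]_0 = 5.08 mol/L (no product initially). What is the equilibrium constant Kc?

Kc = 0.0344 (mol/L)^-2

Let X = conversion of Q.
Concentrations: [Q] = 2.54 − 2.54X; [N] = 5.08 − 5.08X; [M] = 2.54X.
At X = 0.302: [Q] = 1.77, [N] = 3.55, [M] = 0.767.
Kc = [M] / ([Q] [N]^2) = 0.0344 (mol/L)^-2.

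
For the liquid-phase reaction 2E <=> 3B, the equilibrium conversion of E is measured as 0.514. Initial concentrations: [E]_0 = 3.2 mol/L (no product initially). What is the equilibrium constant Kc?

Kc = 6.21 mol/L

Let X = conversion of E.
Concentrations: [E] = 3.2 − 3.2X; [B] = 4.8X.
At X = 0.514: [E] = 1.56, [B] = 2.47.
Kc = [B]^3 / ([E]^2) = 6.21 mol/L.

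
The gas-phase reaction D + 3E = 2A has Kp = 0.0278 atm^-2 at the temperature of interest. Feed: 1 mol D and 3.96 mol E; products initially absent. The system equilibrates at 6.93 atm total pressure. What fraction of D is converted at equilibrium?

Take 1 mol D as basis and let X be its fractional conversion, so ξ = X.
Moles: n_D = 1 − X; n_E = 3.96 − 3X; n_A = 2X.
Summing: n_T = 4.96 − 2X.
y_i = n_i/n_T, p_i = y_i·P. Kp = p_A^2 / (p_D p_E^3).
Substituting and setting equal to 0.0278 atm^-2 gives a polynomial in X; the root in (0,1) is X = 0.447.

X = 0.447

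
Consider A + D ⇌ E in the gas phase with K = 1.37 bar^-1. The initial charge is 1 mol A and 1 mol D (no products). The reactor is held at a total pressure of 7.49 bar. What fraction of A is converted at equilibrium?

X = 0.702

Let X = conversion of A (basis 1 mol A); extent of reaction ξ = X.
Mole table: n_A = 1 − X; n_D = 1 − X; n_E = X.
Summing: n_T = 2 − X.
Mole fractions y_i = n_i/n_T; K = p_E / (p_A p_D) with p_i = y_i·P.
Setting this equal to 1.37 bar^-1 and taking the physical root (0 < X < 1) gives X = 0.702.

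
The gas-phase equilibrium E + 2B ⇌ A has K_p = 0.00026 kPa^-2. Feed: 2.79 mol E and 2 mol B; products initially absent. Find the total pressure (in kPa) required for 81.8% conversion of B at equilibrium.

Take 2 mol B as basis and let X be its fractional conversion, so ξ = X.
At extent ξ: n_E = 2.79 − X; n_B = 2 − 2X; n_A = X.
n_T = Σnᵢ = 4.79 − 2X.
K_p = p_A / (p_E p_B^2) with p_i = (n_i/n_T)·P.
At X = 0.818: the mole-fraction product g(X) = Π y_i^ν_i = 31.14. Since K_p = g(X)·P^{-2}, P = (g/K_p)^(1/2) = (31.14/0.00026)^(1/2) = 346 kPa.

P = 346 kPa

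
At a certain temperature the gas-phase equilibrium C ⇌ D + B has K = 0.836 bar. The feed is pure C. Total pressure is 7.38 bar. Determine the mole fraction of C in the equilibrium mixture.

y_C = 0.516

Let X = conversion of C (basis 1 mol C); extent of reaction ξ = X.
Moles: n_C = 1 − X; n_D = X; n_B = X.
Summing: n_T = 1 + X.
y_i = n_i/n_T, p_i = y_i·P. K = p_D p_B / (p_C).
This yields a degree-2 equation in X; solving on (0,1), X = 0.319.
Then n_C = 0.681, n_T = 1.32, so y_C = 0.516.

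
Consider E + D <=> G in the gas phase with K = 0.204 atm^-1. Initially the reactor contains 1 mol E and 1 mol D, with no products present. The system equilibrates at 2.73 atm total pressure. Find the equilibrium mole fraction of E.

y_E = 0.445

Basis: 1 mol E initially; let X = conversion of E. Extent ξ = X.
At extent ξ: n_E = 1 − X; n_D = 1 − X; n_G = X.
Summing: n_T = 2 − X.
Mole fractions y_i = n_i/n_T; K = p_G / (p_E p_D) with p_i = y_i·P.
Setting this equal to 0.204 atm^-1 and taking the physical root (0 < X < 1) gives X = 0.199.
Then n_E = 0.801, n_T = 1.8, so y_E = 0.445.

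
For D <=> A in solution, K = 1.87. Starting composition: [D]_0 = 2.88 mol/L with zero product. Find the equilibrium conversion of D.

X = 0.652

Let X = conversion of D; extent ξ = 2.88·X mol/L.
Concentrations: [D] = 2.88 − 2.88X; [A] = 2.88X.
K = [A] / ([D]).
Setting equal to 1.87 and solving for X on (0,1) gives X = 0.652.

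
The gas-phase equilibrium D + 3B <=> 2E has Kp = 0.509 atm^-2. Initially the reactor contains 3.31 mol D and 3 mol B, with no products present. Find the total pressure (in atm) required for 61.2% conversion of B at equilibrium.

Let X = conversion of B (basis 3 mol B); extent of reaction ξ = X.
Moles: n_D = 3.31 − X; n_B = 3 − 3X; n_E = 2X.
Summing: n_T = 6.31 − 2X.
Kp = p_E^2 / (p_D p_B^3) with p_i = (n_i/n_T)·P.
At X = 0.612: the mole-fraction product g(X) = Π y_i^ν_i = 9.108. Since Kp = g(X)·P^{-2}, P = (g/Kp)^(1/2) = (9.108/0.509)^(1/2) = 4.23 atm.

P = 4.23 atm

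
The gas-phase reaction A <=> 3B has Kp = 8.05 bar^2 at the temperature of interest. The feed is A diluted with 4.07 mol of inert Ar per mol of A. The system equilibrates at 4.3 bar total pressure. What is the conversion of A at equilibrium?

Take 1 mol A as basis and let X be its fractional conversion, so ξ = X.
Species balance: n_A = 1 − X; n_B = 3X; n_I = 4.07 (inert).
Summing: n_T = 5.07 + 2X.
y_i = n_i/n_T, p_i = y_i·P. Kp = p_B^3 / (p_A).
This yields a degree-3 equation in X; solving on (0,1), X = 0.623.

X = 0.623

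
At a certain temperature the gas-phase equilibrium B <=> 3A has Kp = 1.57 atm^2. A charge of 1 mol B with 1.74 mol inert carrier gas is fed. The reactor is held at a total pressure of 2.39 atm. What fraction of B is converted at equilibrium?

Let X = conversion of B (basis 1 mol B); extent of reaction ξ = X.
Mole table: n_B = 1 − X; n_A = 3X; n_I = 1.74 (inert).
Summing: n_T = 2.74 + 2X.
Mole fractions y_i = n_i/n_T; Kp = p_A^3 / (p_B) with p_i = y_i·P.
Equating to 1.57 atm^2 and solving on 0 < X < 1: X = 0.423.

X = 0.423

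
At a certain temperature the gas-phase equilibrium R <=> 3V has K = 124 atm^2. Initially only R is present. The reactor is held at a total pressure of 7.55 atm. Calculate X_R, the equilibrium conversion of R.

Basis: 1 mol R initially; let X = conversion of R. Extent ξ = X.
At extent ξ: n_R = 1 − X; n_V = 3X.
Summing: n_T = 1 + 2X.
Mole fractions y_i = n_i/n_T; K = p_V^3 / (p_R) with p_i = y_i·P.
This yields a degree-3 equation in X; solving on (0,1), X = 0.543.

X = 0.543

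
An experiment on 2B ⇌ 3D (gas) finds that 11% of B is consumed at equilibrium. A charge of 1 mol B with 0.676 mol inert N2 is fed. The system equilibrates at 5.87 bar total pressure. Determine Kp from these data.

Take 1 mol B as basis and let X be its fractional conversion, so ξ = 0.5X.
Species balance: n_B = 1 − X; n_D = 1.5X; n_I = 0.676 (inert).
Summing: n_T = 1.68 + 0.5X.
At X = 0.11: n_B = 0.89, n_D = 0.165, n_T = 1.73.
p_i = (n_i/n_T)·P. Kp = p_D^3 / (p_B^2) = 0.0192 bar.

Kp = 0.0192 bar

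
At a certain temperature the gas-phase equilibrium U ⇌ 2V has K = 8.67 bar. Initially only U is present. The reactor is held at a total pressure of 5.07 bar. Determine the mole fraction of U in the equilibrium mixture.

y_U = 0.293

Let X = conversion of U (basis 1 mol U); extent of reaction ξ = X.
Mole table: n_U = 1 − X; n_V = 2X.
n_T = Σnᵢ = 1 + X.
With p_i = (n_i/n_T)P, K = p_V^2 / (p_U).
Substituting and setting equal to 8.67 bar gives a polynomial in X; the root in (0,1) is X = 0.547.
Then n_U = 0.453, n_T = 1.55, so y_U = 0.293.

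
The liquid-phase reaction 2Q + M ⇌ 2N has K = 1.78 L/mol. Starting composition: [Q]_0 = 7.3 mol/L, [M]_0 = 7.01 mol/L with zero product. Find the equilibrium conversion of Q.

Let X = conversion of Q; extent ξ = 7.3X/2 mol/L.
Concentrations: [Q] = 7.3 − 7.3X; [M] = 7.01 − 3.65X; [N] = 7.3X.
K = [N]^2 / ([Q]^2 [M]).
Equating to 1.78 L/mol: the physical root is X = 0.735.

X = 0.735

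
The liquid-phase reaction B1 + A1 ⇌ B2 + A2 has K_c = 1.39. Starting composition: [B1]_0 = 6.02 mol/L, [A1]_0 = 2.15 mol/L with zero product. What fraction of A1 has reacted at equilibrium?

X = 0.782

Let X = conversion of A1; extent ξ = 2.15·X mol/L.
Concentrations: [B1] = 6.02 − 2.15X; [A1] = 2.15 − 2.15X; [B2] = 2.15X; [A2] = 2.15X.
K_c = [B2] [A2] / ([B1] [A1]).
Setting equal to 1.39 and solving for X on (0,1) gives X = 0.782.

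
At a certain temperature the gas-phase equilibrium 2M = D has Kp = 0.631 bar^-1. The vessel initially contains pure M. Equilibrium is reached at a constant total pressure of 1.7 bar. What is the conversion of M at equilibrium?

Basis: 1 mol M initially; let X = conversion of M. Extent ξ = 0.5X.
Species balance: n_M = 1 − X; n_D = 0.5X.
Total moles n_T = 1 − 0.5X.
Mole fractions y_i = n_i/n_T; Kp = p_D / (p_M^2) with p_i = y_i·P.
Equating to 0.631 bar^-1 and solving on 0 < X < 1: X = 0.565.

X = 0.565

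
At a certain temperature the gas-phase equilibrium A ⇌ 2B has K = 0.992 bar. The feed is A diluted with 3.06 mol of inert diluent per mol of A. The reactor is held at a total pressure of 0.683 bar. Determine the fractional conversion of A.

X = 0.709

Take 1 mol A as basis and let X be its fractional conversion, so ξ = X.
Moles: n_A = 1 − X; n_B = 2X; n_I = 3.06 (inert).
Total moles n_T = 4.06 + X.
Mole fractions y_i = n_i/n_T; K = p_B^2 / (p_A) with p_i = y_i·P.
This yields a degree-2 equation in X; solving on (0,1), X = 0.709.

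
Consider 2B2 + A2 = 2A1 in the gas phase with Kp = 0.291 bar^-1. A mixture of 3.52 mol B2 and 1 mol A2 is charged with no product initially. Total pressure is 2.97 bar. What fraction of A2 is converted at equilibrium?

Basis: 1 mol A2 initially; let X = conversion of A2. Extent ξ = X.
Moles: n_B2 = 3.52 − 2X; n_A2 = 1 − X; n_A1 = 2X.
Summing: n_T = 4.52 − X.
With p_i = (n_i/n_T)P, Kp = p_A1^2 / (p_B2^2 p_A2).
Equating to 0.291 bar^-1 and solving on 0 < X < 1: X = 0.449.

X = 0.449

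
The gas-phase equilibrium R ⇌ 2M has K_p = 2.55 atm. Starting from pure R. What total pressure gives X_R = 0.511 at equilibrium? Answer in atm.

P = 1.8 atm

Let X = conversion of R (basis 1 mol R); extent of reaction ξ = X.
Moles: n_R = 1 − X; n_M = 2X.
Total moles n_T = 1 + X.
K_p = p_M^2 / (p_R) with p_i = (n_i/n_T)·P.
At X = 0.511: the mole-fraction product g(X) = Π y_i^ν_i = 1.414. Since K_p = g(X)·P^{1}, P = (K_p/g)^(1/1) = (2.55/1.414)^(1/1) = 1.8 atm.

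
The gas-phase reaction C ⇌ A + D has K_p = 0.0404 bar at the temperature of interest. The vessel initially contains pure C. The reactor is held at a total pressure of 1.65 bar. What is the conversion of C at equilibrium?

X = 0.155

Basis: 1 mol C initially; let X = conversion of C. Extent ξ = X.
At extent ξ: n_C = 1 − X; n_A = X; n_D = X.
n_T = Σnᵢ = 1 + X.
Mole fractions y_i = n_i/n_T; K_p = p_A p_D / (p_C) with p_i = y_i·P.
Equating to 0.0404 bar and solving on 0 < X < 1: X = 0.155.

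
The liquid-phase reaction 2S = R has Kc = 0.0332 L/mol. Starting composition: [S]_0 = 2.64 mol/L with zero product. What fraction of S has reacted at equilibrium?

X = 0.132

Let X = conversion of S; extent ξ = 2.64X/2 mol/L.
Concentrations: [S] = 2.64 − 2.64X; [R] = 1.32X.
Kc = [R] / ([S]^2).
Solving Kc = 0.0332 for X ∈ (0,1): X = 0.132.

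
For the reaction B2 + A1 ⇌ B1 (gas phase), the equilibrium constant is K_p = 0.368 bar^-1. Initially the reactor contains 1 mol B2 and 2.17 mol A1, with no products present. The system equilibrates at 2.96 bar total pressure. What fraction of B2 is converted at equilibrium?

X = 0.410

Basis: 1 mol B2 initially; let X = conversion of B2. Extent ξ = X.
At extent ξ: n_B2 = 1 − X; n_A1 = 2.17 − X; n_B1 = X.
Summing: n_T = 3.17 − X.
Mole fractions y_i = n_i/n_T; K_p = p_B1 / (p_B2 p_A1) with p_i = y_i·P.
Setting this equal to 0.368 bar^-1 and taking the physical root (0 < X < 1) gives X = 0.410.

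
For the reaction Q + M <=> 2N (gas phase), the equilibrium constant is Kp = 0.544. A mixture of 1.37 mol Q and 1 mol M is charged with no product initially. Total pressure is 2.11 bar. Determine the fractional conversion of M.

Let X = conversion of M (basis 1 mol M); extent of reaction ξ = X.
Mole table: n_Q = 1.37 − X; n_M = 1 − X; n_N = 2X.
Since Δν = 0, n_T = 2.37 throughout.
With p_i = (n_i/n_T)P, Kp = p_N^2 / (p_Q p_M).
Setting this equal to 0.544 and taking the physical root (0 < X < 1) gives X = 0.314.

X = 0.314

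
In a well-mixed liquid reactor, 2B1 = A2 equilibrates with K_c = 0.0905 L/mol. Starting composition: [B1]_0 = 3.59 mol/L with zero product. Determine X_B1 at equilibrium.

Let X = conversion of B1; extent ξ = 3.59X/2 mol/L.
Concentrations: [B1] = 3.59 − 3.59X; [A2] = 1.79X.
K_c = [A2] / ([B1]^2).
Setting equal to 0.0905 and solving for X on (0,1) gives X = 0.310.

X = 0.310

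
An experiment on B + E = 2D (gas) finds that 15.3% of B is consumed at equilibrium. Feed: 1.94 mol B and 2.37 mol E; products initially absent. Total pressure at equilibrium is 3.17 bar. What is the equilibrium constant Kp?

Take 1.94 mol B as basis and let X be its fractional conversion, so ξ = 1.94X.
At extent ξ: n_B = 1.94 − 1.94X; n_E = 2.37 − 1.94X; n_D = 3.88X.
n_T stays at 4.31 (no change in mole number).
At X = 0.153: n_B = 1.64, n_E = 2.07, n_D = 0.594, n_T = 4.31.
p_i = (n_i/n_T)·P. Kp = p_D^2 / (p_B p_E) = 0.103.

Kp = 0.103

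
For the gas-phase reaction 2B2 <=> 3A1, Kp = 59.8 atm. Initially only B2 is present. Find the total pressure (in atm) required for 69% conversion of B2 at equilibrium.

Take 1 mol B2 as basis and let X be its fractional conversion, so ξ = 0.5X.
Moles: n_B2 = 1 − X; n_A1 = 1.5X.
Total moles n_T = 1 + 0.5X.
Kp = p_A1^3 / (p_B2^2) with p_i = (n_i/n_T)·P.
At X = 0.69: the mole-fraction product g(X) = Π y_i^ν_i = 8.578. Since Kp = g(X)·P^{1}, P = (Kp/g)^(1/1) = (59.8/8.578)^(1/1) = 6.97 atm.

P = 6.97 atm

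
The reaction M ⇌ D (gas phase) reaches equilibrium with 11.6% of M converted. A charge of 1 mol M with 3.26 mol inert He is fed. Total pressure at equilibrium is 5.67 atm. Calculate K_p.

K_p = 0.131

Let X = conversion of M (basis 1 mol M); extent of reaction ξ = X.
Species balance: n_M = 1 − X; n_D = X; n_I = 3.26 (inert).
Since Δν = 0, n_T = 4.26 throughout.
At X = 0.116: n_M = 0.884, n_D = 0.116, n_T = 4.26.
p_i = (n_i/n_T)·P. K_p = p_D / (p_M) = 0.131.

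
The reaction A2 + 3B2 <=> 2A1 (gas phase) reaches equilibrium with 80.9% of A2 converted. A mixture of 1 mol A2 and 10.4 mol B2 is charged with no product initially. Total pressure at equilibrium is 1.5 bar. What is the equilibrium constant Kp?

Let X = conversion of A2 (basis 1 mol A2); extent of reaction ξ = X.
Species balance: n_A2 = 1 − X; n_B2 = 10.4 − 3X; n_A1 = 2X.
Summing: n_T = 11.4 − 2X.
At X = 0.809: n_A2 = 0.191, n_B2 = 7.97, n_A1 = 1.62, n_T = 9.78.
p_i = (n_i/n_T)·P. Kp = p_A1^2 / (p_A2 p_B2^3) = 1.15 bar^-2.

Kp = 1.15 bar^-2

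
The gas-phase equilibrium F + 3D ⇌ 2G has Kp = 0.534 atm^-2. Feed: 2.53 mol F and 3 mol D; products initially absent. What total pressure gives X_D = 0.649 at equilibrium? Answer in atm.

Let X = conversion of D (basis 3 mol D); extent of reaction ξ = X.
Mole table: n_F = 2.53 − X; n_D = 3 − 3X; n_G = 2X.
Summing: n_T = 5.53 − 2X.
Kp = p_G^2 / (p_F p_D^3) with p_i = (n_i/n_T)·P.
At X = 0.649: the mole-fraction product g(X) = Π y_i^ν_i = 13.74. Since Kp = g(X)·P^{-2}, P = (g/Kp)^(1/2) = (13.74/0.534)^(1/2) = 5.07 atm.

P = 5.07 atm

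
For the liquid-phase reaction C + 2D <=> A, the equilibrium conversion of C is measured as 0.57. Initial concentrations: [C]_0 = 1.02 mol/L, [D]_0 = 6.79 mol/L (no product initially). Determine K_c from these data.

Let X = conversion of C.
Concentrations: [C] = 1.02 − 1.02X; [D] = 6.79 − 2.04X; [A] = 1.02X.
At X = 0.57: [C] = 0.439, [D] = 5.63, [A] = 0.581.
K_c = [A] / ([C] [D]^2) = 0.0419 (mol/L)^-2.

K_c = 0.0419 (mol/L)^-2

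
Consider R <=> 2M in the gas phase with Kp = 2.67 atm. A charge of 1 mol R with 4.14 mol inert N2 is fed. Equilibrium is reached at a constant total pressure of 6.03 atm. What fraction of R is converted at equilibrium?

X = 0.539

Basis: 1 mol R initially; let X = conversion of R. Extent ξ = X.
Species balance: n_R = 1 − X; n_M = 2X; n_I = 4.14 (inert).
n_T = Σnᵢ = 5.14 + X.
With p_i = (n_i/n_T)P, Kp = p_M^2 / (p_R).
This yields a degree-2 equation in X; solving on (0,1), X = 0.539.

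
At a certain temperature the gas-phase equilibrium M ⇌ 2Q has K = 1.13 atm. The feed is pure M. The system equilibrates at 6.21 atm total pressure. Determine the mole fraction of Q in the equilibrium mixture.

y_Q = 0.345

Take 1 mol M as basis and let X be its fractional conversion, so ξ = X.
Moles: n_M = 1 − X; n_Q = 2X.
Total moles n_T = 1 + X.
y_i = n_i/n_T, p_i = y_i·P. K = p_Q^2 / (p_M).
This yields a degree-2 equation in X; solving on (0,1), X = 0.209.
Then n_Q = 0.417, n_T = 1.21, so y_Q = 0.345.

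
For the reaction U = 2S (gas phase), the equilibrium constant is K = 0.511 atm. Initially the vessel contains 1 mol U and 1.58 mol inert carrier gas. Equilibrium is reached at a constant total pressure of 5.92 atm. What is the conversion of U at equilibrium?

X = 0.217

Let X = conversion of U (basis 1 mol U); extent of reaction ξ = X.
Species balance: n_U = 1 − X; n_S = 2X; n_I = 1.58 (inert).
Summing: n_T = 2.58 + X.
With p_i = (n_i/n_T)P, K = p_S^2 / (p_U).
Substituting and setting equal to 0.511 atm gives a polynomial in X; the root in (0,1) is X = 0.217.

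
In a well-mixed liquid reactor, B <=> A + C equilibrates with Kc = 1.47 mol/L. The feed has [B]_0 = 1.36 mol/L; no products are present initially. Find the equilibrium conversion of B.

Let X = conversion of B; extent ξ = 1.36·X mol/L.
Concentrations: [B] = 1.36 − 1.36X; [A] = 1.36X; [C] = 1.36X.
Kc = [A] [C] / ([B]).
Solving Kc = 1.47 for X ∈ (0,1): X = 0.631.

X = 0.631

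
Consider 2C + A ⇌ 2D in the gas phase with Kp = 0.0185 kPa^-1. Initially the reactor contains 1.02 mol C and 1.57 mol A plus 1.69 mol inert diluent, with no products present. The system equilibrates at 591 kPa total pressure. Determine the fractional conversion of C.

X = 0.649

Basis: 1.02 mol C initially; let X = conversion of C. Extent ξ = 0.51X.
Mole table: n_C = 1.02 − 1.02X; n_A = 1.57 − 0.51X; n_D = 1.02X; n_I = 1.69 (inert).
Total moles n_T = 4.28 − 0.51X.
With p_i = (n_i/n_T)P, Kp = p_D^2 / (p_C^2 p_A).
This yields a degree-3 equation in X; solving on (0,1), X = 0.649.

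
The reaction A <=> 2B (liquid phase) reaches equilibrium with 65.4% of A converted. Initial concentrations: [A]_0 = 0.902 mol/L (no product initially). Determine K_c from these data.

Let X = conversion of A.
Concentrations: [A] = 0.902 − 0.902X; [B] = 1.8X.
At X = 0.654: [A] = 0.312, [B] = 1.18.
K_c = [B]^2 / ([A]) = 4.46 mol/L.

K_c = 4.46 mol/L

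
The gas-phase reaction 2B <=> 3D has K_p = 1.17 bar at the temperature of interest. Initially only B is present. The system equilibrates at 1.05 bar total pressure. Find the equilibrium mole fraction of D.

y_D = 0.581

Let X = conversion of B (basis 1 mol B); extent of reaction ξ = 0.5X.
Moles: n_B = 1 − X; n_D = 1.5X.
Total moles n_T = 1 + 0.5X.
Mole fractions y_i = n_i/n_T; K_p = p_D^3 / (p_B^2) with p_i = y_i·P.
Setting this equal to 1.17 bar and taking the physical root (0 < X < 1) gives X = 0.480.
Then n_D = 0.72, n_T = 1.24, so y_D = 0.581.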